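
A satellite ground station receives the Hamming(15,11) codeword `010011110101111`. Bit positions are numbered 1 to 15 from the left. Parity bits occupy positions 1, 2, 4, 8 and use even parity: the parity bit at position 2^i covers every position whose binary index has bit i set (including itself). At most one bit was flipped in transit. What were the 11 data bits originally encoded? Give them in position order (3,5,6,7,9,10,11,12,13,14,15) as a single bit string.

s1: b1⊕b3⊕b5⊕b7⊕b9⊕b11⊕b13⊕b15 = 0⊕0⊕1⊕1⊕0⊕0⊕1⊕1 = 0
s2: b2⊕b3⊕b6⊕b7⊕b10⊕b11⊕b14⊕b15 = 1⊕0⊕1⊕1⊕1⊕0⊕1⊕1 = 0
s4: b4⊕b5⊕b6⊕b7⊕b12⊕b13⊕b14⊕b15 = 0⊕1⊕1⊕1⊕1⊕1⊕1⊕1 = 1
s8: b8⊕b9⊕b10⊕b11⊕b12⊕b13⊕b14⊕b15 = 1⊕0⊕1⊕0⊕1⊕1⊕1⊕1 = 0
Syndrome (s8...s1) = 0100 → position 4.
Flip bit 4: corrected codeword = 010111110101111
Data bits at positions 3,5,6,7,9,10,11,12,13,14,15: 01110101111

01110101111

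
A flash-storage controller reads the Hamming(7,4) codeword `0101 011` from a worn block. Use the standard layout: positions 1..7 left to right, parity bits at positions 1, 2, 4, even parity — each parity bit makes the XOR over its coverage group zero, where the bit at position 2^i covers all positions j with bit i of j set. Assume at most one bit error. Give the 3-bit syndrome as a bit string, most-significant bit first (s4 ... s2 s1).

111

s1: b1⊕b3⊕b5⊕b7 = 0⊕0⊕0⊕1 = 1
s2: b2⊕b3⊕b6⊕b7 = 1⊕0⊕1⊕1 = 1
s4: b4⊕b5⊕b6⊕b7 = 1⊕0⊕1⊕1 = 1
Syndrome (s4...s1) = 111 → position 7.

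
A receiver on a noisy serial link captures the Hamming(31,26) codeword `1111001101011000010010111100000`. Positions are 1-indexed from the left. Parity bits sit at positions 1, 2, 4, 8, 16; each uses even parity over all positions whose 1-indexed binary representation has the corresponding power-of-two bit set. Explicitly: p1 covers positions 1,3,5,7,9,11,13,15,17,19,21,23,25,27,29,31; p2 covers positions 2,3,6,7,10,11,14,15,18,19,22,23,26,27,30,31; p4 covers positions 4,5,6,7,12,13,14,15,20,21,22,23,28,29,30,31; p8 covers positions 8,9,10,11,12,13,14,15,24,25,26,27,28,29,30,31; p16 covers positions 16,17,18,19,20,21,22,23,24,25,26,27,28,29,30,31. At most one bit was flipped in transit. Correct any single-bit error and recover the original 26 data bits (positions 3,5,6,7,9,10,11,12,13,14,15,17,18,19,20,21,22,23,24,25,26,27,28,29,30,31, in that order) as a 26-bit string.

s1: b1⊕b3⊕b5⊕b7⊕b9⊕b11⊕b13⊕b15⊕b17⊕b19⊕b21⊕b23⊕b25⊕b27⊕b29⊕b31 = 1⊕1⊕0⊕1⊕0⊕0⊕1⊕0⊕0⊕0⊕1⊕1⊕1⊕0⊕0⊕0 = 1
s2: b2⊕b3⊕b6⊕b7⊕b10⊕b11⊕b14⊕b15⊕b18⊕b19⊕b22⊕b23⊕b26⊕b27⊕b30⊕b31 = 1⊕1⊕0⊕1⊕1⊕0⊕0⊕0⊕1⊕0⊕0⊕1⊕1⊕0⊕0⊕0 = 1
s4: b4⊕b5⊕b6⊕b7⊕b12⊕b13⊕b14⊕b15⊕b20⊕b21⊕b22⊕b23⊕b28⊕b29⊕b30⊕b31 = 1⊕0⊕0⊕1⊕1⊕1⊕0⊕0⊕0⊕1⊕0⊕1⊕0⊕0⊕0⊕0 = 0
s8: b8⊕b9⊕b10⊕b11⊕b12⊕b13⊕b14⊕b15⊕b24⊕b25⊕b26⊕b27⊕b28⊕b29⊕b30⊕b31 = 1⊕0⊕1⊕0⊕1⊕1⊕0⊕0⊕1⊕1⊕1⊕0⊕0⊕0⊕0⊕0 = 1
s16: b16⊕b17⊕b18⊕b19⊕b20⊕b21⊕b22⊕b23⊕b24⊕b25⊕b26⊕b27⊕b28⊕b29⊕b30⊕b31 = 0⊕0⊕1⊕0⊕0⊕1⊕0⊕1⊕1⊕1⊕1⊕0⊕0⊕0⊕0⊕0 = 0
Syndrome (s16...s1) = 01011 → position 11.
Flip bit 11: corrected codeword = 1111001101111000010010111100000
Data bits at positions 3,5,6,7,9,10,11,12,13,14,15,17,18,19,20,21,22,23,24,25,26,27,28,29,30,31: 10010111100010010111100000

10010111100010010111100000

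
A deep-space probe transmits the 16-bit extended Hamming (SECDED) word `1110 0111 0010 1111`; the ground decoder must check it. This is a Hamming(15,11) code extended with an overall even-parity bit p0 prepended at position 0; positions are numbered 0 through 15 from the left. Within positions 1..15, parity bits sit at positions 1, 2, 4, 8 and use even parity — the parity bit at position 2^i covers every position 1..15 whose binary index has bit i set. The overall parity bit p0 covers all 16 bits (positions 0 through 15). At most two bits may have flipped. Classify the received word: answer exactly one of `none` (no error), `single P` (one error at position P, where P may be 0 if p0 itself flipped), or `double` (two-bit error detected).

single 13

s1: b1⊕b3⊕b5⊕b7⊕b9⊕b11⊕b13⊕b15 = 1⊕0⊕1⊕1⊕0⊕0⊕1⊕1 = 1
s2: b2⊕b3⊕b6⊕b7⊕b10⊕b11⊕b14⊕b15 = 1⊕0⊕1⊕1⊕1⊕0⊕1⊕1 = 0
s4: b4⊕b5⊕b6⊕b7⊕b12⊕b13⊕b14⊕b15 = 0⊕1⊕1⊕1⊕1⊕1⊕1⊕1 = 1
s8: b8⊕b9⊕b10⊕b11⊕b12⊕b13⊕b14⊕b15 = 0⊕0⊕1⊕0⊕1⊕1⊕1⊕1 = 1
Syndrome (s8...s1) = 1101 → position 13.
Overall parity (XOR of all 16 bits, including p0): 1⊕1⊕1⊕0⊕0⊕1⊕1⊕1⊕0⊕0⊕1⊕0⊕1⊕1⊕1⊕1 = 1
Overall=1, syndrome position=13 → single-bit error at position 13.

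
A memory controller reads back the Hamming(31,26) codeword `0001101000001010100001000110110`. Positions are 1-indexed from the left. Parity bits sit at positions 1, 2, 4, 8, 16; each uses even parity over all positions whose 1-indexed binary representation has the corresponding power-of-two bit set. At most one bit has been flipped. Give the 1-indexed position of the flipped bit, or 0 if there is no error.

s1: b1⊕b3⊕b5⊕b7⊕b9⊕b11⊕b13⊕b15⊕b17⊕b19⊕b21⊕b23⊕b25⊕b27⊕b29⊕b31 = 0⊕0⊕1⊕1⊕0⊕0⊕1⊕1⊕1⊕0⊕0⊕0⊕0⊕1⊕1⊕0 = 1
s2: b2⊕b3⊕b6⊕b7⊕b10⊕b11⊕b14⊕b15⊕b18⊕b19⊕b22⊕b23⊕b26⊕b27⊕b30⊕b31 = 0⊕0⊕0⊕1⊕0⊕0⊕0⊕1⊕0⊕0⊕1⊕0⊕1⊕1⊕1⊕0 = 0
s4: b4⊕b5⊕b6⊕b7⊕b12⊕b13⊕b14⊕b15⊕b20⊕b21⊕b22⊕b23⊕b28⊕b29⊕b30⊕b31 = 1⊕1⊕0⊕1⊕0⊕1⊕0⊕1⊕0⊕0⊕1⊕0⊕0⊕1⊕1⊕0 = 0
s8: b8⊕b9⊕b10⊕b11⊕b12⊕b13⊕b14⊕b15⊕b24⊕b25⊕b26⊕b27⊕b28⊕b29⊕b30⊕b31 = 0⊕0⊕0⊕0⊕0⊕1⊕0⊕1⊕0⊕0⊕1⊕1⊕0⊕1⊕1⊕0 = 0
s16: b16⊕b17⊕b18⊕b19⊕b20⊕b21⊕b22⊕b23⊕b24⊕b25⊕b26⊕b27⊕b28⊕b29⊕b30⊕b31 = 0⊕1⊕0⊕0⊕0⊕0⊕1⊕0⊕0⊕0⊕1⊕1⊕0⊕1⊕1⊕0 = 0
Syndrome (s16...s1) = 00001 → position 1.

1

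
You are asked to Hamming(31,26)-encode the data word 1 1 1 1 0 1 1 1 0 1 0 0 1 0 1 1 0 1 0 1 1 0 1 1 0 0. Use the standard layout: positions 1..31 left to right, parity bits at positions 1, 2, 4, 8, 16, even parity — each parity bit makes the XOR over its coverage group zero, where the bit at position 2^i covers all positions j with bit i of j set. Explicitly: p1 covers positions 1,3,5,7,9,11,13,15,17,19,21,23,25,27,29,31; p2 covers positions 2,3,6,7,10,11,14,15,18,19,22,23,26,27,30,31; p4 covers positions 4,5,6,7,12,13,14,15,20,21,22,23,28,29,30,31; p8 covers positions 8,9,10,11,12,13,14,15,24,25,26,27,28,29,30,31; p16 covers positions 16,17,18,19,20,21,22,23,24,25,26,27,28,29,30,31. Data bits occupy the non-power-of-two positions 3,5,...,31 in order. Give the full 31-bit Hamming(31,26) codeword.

Place data bits at non-power-of-two positions: b3=1, b5=1, b6=1, b7=1, b9=0, b10=1, b11=1, b12=1, b13=0, b14=1, b15=0, b17=0, b18=1, b19=0, b20=1, b21=1, b22=0, b23=1, b24=0, b25=1, b26=1, b27=0, b28=1, b29=1, b30=0, b31=0.
p1 = XOR of data positions {3,5,7,9,11,13,15,17,19,21,23,25,27,29,31} = 1⊕1⊕1⊕0⊕1⊕0⊕0⊕0⊕0⊕1⊕1⊕1⊕0⊕1⊕0 = 0
p2 = XOR of data positions {3,6,7,10,11,14,15,18,19,22,23,26,27,30,31} = 1⊕1⊕1⊕1⊕1⊕1⊕0⊕1⊕0⊕0⊕1⊕1⊕0⊕0⊕0 = 1
p4 = XOR of data positions {5,6,7,12,13,14,15,20,21,22,23,28,29,30,31} = 1⊕1⊕1⊕1⊕0⊕1⊕0⊕1⊕1⊕0⊕1⊕1⊕1⊕0⊕0 = 0
p8 = XOR of data positions {9,10,11,12,13,14,15,24,25,26,27,28,29,30,31} = 0⊕1⊕1⊕1⊕0⊕1⊕0⊕0⊕1⊕1⊕0⊕1⊕1⊕0⊕0 = 0
p16 = XOR of data positions {17,18,19,20,21,22,23,24,25,26,27,28,29,30,31} = 0⊕1⊕0⊕1⊕1⊕0⊕1⊕0⊕1⊕1⊕0⊕1⊕1⊕0⊕0 = 0
Codeword b1..b31 = 0110111001110100010110101101100

0110111001110100010110101101100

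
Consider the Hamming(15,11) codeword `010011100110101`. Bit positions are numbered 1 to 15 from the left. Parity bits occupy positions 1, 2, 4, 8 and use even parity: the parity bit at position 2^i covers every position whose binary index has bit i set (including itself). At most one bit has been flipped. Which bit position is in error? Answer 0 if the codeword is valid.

5

s1: b1⊕b3⊕b5⊕b7⊕b9⊕b11⊕b13⊕b15 = 0⊕0⊕1⊕1⊕0⊕1⊕1⊕1 = 1
s2: b2⊕b3⊕b6⊕b7⊕b10⊕b11⊕b14⊕b15 = 1⊕0⊕1⊕1⊕1⊕1⊕0⊕1 = 0
s4: b4⊕b5⊕b6⊕b7⊕b12⊕b13⊕b14⊕b15 = 0⊕1⊕1⊕1⊕0⊕1⊕0⊕1 = 1
s8: b8⊕b9⊕b10⊕b11⊕b12⊕b13⊕b14⊕b15 = 0⊕0⊕1⊕1⊕0⊕1⊕0⊕1 = 0
Syndrome (s8...s1) = 0101 → position 5.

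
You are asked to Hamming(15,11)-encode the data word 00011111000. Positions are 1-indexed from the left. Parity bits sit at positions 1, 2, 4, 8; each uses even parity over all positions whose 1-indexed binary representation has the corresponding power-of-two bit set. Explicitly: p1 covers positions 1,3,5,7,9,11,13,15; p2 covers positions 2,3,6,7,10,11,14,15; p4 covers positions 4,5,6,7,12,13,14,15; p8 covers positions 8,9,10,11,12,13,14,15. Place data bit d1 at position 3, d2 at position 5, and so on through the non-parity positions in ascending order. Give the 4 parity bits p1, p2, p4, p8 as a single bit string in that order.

Place data bits at non-power-of-two positions: b3=0, b5=0, b6=0, b7=1, b9=1, b10=1, b11=1, b12=1, b13=0, b14=0, b15=0.
p1 = XOR of data positions {3,5,7,9,11,13,15} = 0⊕0⊕1⊕1⊕1⊕0⊕0 = 1
p2 = XOR of data positions {3,6,7,10,11,14,15} = 0⊕0⊕1⊕1⊕1⊕0⊕0 = 1
p4 = XOR of data positions {5,6,7,12,13,14,15} = 0⊕0⊕1⊕1⊕0⊕0⊕0 = 0
p8 = XOR of data positions {9,10,11,12,13,14,15} = 1⊕1⊕1⊕1⊕0⊕0⊕0 = 0
Parity bits p1,p2,p4,p8 = 1100

1100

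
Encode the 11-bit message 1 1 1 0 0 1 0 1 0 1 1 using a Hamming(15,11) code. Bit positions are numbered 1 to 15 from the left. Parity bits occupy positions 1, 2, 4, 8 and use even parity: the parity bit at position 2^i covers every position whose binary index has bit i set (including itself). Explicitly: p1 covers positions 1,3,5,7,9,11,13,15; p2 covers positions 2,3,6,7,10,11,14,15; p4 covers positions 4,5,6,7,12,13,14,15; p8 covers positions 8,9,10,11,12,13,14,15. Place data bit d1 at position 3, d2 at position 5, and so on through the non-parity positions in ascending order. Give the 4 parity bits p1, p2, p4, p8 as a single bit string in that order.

Place data bits at non-power-of-two positions: b3=1, b5=1, b6=1, b7=0, b9=0, b10=1, b11=0, b12=1, b13=0, b14=1, b15=1.
p1 = XOR of data positions {3,5,7,9,11,13,15} = 1⊕1⊕0⊕0⊕0⊕0⊕1 = 1
p2 = XOR of data positions {3,6,7,10,11,14,15} = 1⊕1⊕0⊕1⊕0⊕1⊕1 = 1
p4 = XOR of data positions {5,6,7,12,13,14,15} = 1⊕1⊕0⊕1⊕0⊕1⊕1 = 1
p8 = XOR of data positions {9,10,11,12,13,14,15} = 0⊕1⊕0⊕1⊕0⊕1⊕1 = 0
Parity bits p1,p2,p4,p8 = 1110

1110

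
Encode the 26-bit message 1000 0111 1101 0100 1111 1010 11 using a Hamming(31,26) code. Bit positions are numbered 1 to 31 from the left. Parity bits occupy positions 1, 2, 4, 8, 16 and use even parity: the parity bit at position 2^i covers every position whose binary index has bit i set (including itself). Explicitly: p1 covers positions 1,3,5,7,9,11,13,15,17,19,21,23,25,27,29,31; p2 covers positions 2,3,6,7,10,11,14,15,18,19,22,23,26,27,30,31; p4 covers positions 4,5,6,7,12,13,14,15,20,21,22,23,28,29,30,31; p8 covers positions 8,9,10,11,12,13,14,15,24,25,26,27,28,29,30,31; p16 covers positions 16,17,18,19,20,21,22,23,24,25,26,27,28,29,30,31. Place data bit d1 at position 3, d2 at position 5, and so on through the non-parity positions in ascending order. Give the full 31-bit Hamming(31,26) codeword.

0010000101111100101001111101011

Place data bits at non-power-of-two positions: b3=1, b5=0, b6=0, b7=0, b9=0, b10=1, b11=1, b12=1, b13=1, b14=1, b15=0, b17=1, b18=0, b19=1, b20=0, b21=0, b22=1, b23=1, b24=1, b25=1, b26=1, b27=0, b28=1, b29=0, b30=1, b31=1.
p1 = XOR of data positions {3,5,7,9,11,13,15,17,19,21,23,25,27,29,31} = 1⊕0⊕0⊕0⊕1⊕1⊕0⊕1⊕1⊕0⊕1⊕1⊕0⊕0⊕1 = 0
p2 = XOR of data positions {3,6,7,10,11,14,15,18,19,22,23,26,27,30,31} = 1⊕0⊕0⊕1⊕1⊕1⊕0⊕0⊕1⊕1⊕1⊕1⊕0⊕1⊕1 = 0
p4 = XOR of data positions {5,6,7,12,13,14,15,20,21,22,23,28,29,30,31} = 0⊕0⊕0⊕1⊕1⊕1⊕0⊕0⊕0⊕1⊕1⊕1⊕0⊕1⊕1 = 0
p8 = XOR of data positions {9,10,11,12,13,14,15,24,25,26,27,28,29,30,31} = 0⊕1⊕1⊕1⊕1⊕1⊕0⊕1⊕1⊕1⊕0⊕1⊕0⊕1⊕1 = 1
p16 = XOR of data positions {17,18,19,20,21,22,23,24,25,26,27,28,29,30,31} = 1⊕0⊕1⊕0⊕0⊕1⊕1⊕1⊕1⊕1⊕0⊕1⊕0⊕1⊕1 = 0
Codeword b1..b31 = 0010000101111100101001111101011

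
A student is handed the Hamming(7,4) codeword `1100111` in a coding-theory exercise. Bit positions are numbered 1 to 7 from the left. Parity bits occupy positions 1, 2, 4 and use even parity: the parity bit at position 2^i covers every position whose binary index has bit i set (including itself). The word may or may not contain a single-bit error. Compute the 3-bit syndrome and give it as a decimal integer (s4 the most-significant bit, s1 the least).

s1: b1⊕b3⊕b5⊕b7 = 1⊕0⊕1⊕1 = 1
s2: b2⊕b3⊕b6⊕b7 = 1⊕0⊕1⊕1 = 1
s4: b4⊕b5⊕b6⊕b7 = 0⊕1⊕1⊕1 = 1
Syndrome (s4...s1) = 111 → position 7.

7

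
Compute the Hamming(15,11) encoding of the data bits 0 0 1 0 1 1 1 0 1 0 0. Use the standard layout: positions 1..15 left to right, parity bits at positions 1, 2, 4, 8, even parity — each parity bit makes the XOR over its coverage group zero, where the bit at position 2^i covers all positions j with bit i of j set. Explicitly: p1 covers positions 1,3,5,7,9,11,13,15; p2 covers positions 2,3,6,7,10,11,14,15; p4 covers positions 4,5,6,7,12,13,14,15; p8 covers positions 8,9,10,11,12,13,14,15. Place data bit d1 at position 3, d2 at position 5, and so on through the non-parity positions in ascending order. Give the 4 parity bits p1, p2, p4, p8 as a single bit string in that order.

1100

Place data bits at non-power-of-two positions: b3=0, b5=0, b6=1, b7=0, b9=1, b10=1, b11=1, b12=0, b13=1, b14=0, b15=0.
p1 = XOR of data positions {3,5,7,9,11,13,15} = 0⊕0⊕0⊕1⊕1⊕1⊕0 = 1
p2 = XOR of data positions {3,6,7,10,11,14,15} = 0⊕1⊕0⊕1⊕1⊕0⊕0 = 1
p4 = XOR of data positions {5,6,7,12,13,14,15} = 0⊕1⊕0⊕0⊕1⊕0⊕0 = 0
p8 = XOR of data positions {9,10,11,12,13,14,15} = 1⊕1⊕1⊕0⊕1⊕0⊕0 = 0
Parity bits p1,p2,p4,p8 = 1100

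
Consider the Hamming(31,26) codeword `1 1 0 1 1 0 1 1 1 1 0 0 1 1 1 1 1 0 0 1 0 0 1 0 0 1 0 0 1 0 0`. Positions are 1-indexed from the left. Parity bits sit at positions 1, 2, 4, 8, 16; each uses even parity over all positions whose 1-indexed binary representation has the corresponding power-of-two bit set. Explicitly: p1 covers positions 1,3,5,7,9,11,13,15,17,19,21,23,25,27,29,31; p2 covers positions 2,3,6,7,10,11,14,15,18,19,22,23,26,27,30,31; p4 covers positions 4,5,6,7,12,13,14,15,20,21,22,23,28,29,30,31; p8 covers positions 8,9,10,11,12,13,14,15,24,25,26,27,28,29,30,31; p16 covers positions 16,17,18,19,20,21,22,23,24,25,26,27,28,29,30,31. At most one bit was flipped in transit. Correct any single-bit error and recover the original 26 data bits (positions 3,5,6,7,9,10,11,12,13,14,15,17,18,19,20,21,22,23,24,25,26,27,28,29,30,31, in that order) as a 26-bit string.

s1: b1⊕b3⊕b5⊕b7⊕b9⊕b11⊕b13⊕b15⊕b17⊕b19⊕b21⊕b23⊕b25⊕b27⊕b29⊕b31 = 1⊕0⊕1⊕1⊕1⊕0⊕1⊕1⊕1⊕0⊕0⊕1⊕0⊕0⊕1⊕0 = 1
s2: b2⊕b3⊕b6⊕b7⊕b10⊕b11⊕b14⊕b15⊕b18⊕b19⊕b22⊕b23⊕b26⊕b27⊕b30⊕b31 = 1⊕0⊕0⊕1⊕1⊕0⊕1⊕1⊕0⊕0⊕0⊕1⊕1⊕0⊕0⊕0 = 1
s4: b4⊕b5⊕b6⊕b7⊕b12⊕b13⊕b14⊕b15⊕b20⊕b21⊕b22⊕b23⊕b28⊕b29⊕b30⊕b31 = 1⊕1⊕0⊕1⊕0⊕1⊕1⊕1⊕1⊕0⊕0⊕1⊕0⊕1⊕0⊕0 = 1
s8: b8⊕b9⊕b10⊕b11⊕b12⊕b13⊕b14⊕b15⊕b24⊕b25⊕b26⊕b27⊕b28⊕b29⊕b30⊕b31 = 1⊕1⊕1⊕0⊕0⊕1⊕1⊕1⊕0⊕0⊕1⊕0⊕0⊕1⊕0⊕0 = 0
s16: b16⊕b17⊕b18⊕b19⊕b20⊕b21⊕b22⊕b23⊕b24⊕b25⊕b26⊕b27⊕b28⊕b29⊕b30⊕b31 = 1⊕1⊕0⊕0⊕1⊕0⊕0⊕1⊕0⊕0⊕1⊕0⊕0⊕1⊕0⊕0 = 0
Syndrome (s16...s1) = 00111 → position 7.
Flip bit 7: corrected codeword = 1101100111001111100100100100100
Data bits at positions 3,5,6,7,9,10,11,12,13,14,15,17,18,19,20,21,22,23,24,25,26,27,28,29,30,31: 01001100111100100100100100

01001100111100100100100100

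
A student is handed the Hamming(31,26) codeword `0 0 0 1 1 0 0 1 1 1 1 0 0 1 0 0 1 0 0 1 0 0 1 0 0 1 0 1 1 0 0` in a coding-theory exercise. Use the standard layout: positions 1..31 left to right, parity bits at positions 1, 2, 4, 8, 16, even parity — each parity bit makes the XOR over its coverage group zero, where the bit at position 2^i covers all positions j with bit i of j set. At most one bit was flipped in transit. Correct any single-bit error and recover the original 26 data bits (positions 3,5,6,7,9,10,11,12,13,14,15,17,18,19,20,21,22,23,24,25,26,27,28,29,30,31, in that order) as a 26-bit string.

s1: b1⊕b3⊕b5⊕b7⊕b9⊕b11⊕b13⊕b15⊕b17⊕b19⊕b21⊕b23⊕b25⊕b27⊕b29⊕b31 = 0⊕0⊕1⊕0⊕1⊕1⊕0⊕0⊕1⊕0⊕0⊕1⊕0⊕0⊕1⊕0 = 0
s2: b2⊕b3⊕b6⊕b7⊕b10⊕b11⊕b14⊕b15⊕b18⊕b19⊕b22⊕b23⊕b26⊕b27⊕b30⊕b31 = 0⊕0⊕0⊕0⊕1⊕1⊕1⊕0⊕0⊕0⊕0⊕1⊕1⊕0⊕0⊕0 = 1
s4: b4⊕b5⊕b6⊕b7⊕b12⊕b13⊕b14⊕b15⊕b20⊕b21⊕b22⊕b23⊕b28⊕b29⊕b30⊕b31 = 1⊕1⊕0⊕0⊕0⊕0⊕1⊕0⊕1⊕0⊕0⊕1⊕1⊕1⊕0⊕0 = 1
s8: b8⊕b9⊕b10⊕b11⊕b12⊕b13⊕b14⊕b15⊕b24⊕b25⊕b26⊕b27⊕b28⊕b29⊕b30⊕b31 = 1⊕1⊕1⊕1⊕0⊕0⊕1⊕0⊕0⊕0⊕1⊕0⊕1⊕1⊕0⊕0 = 0
s16: b16⊕b17⊕b18⊕b19⊕b20⊕b21⊕b22⊕b23⊕b24⊕b25⊕b26⊕b27⊕b28⊕b29⊕b30⊕b31 = 0⊕1⊕0⊕0⊕1⊕0⊕0⊕1⊕0⊕0⊕1⊕0⊕1⊕1⊕0⊕0 = 0
Syndrome (s16...s1) = 00110 → position 6.
Flip bit 6: corrected codeword = 0001110111100100100100100101100
Data bits at positions 3,5,6,7,9,10,11,12,13,14,15,17,18,19,20,21,22,23,24,25,26,27,28,29,30,31: 01101110010100100100101100

01101110010100100100101100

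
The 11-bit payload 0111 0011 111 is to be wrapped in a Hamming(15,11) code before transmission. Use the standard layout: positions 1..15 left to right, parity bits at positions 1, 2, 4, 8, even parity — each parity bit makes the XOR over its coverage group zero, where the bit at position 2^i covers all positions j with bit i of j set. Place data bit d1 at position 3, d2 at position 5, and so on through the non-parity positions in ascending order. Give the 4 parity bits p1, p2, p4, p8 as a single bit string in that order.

1111

Place data bits at non-power-of-two positions: b3=0, b5=1, b6=1, b7=1, b9=0, b10=0, b11=1, b12=1, b13=1, b14=1, b15=1.
p1 = XOR of data positions {3,5,7,9,11,13,15} = 0⊕1⊕1⊕0⊕1⊕1⊕1 = 1
p2 = XOR of data positions {3,6,7,10,11,14,15} = 0⊕1⊕1⊕0⊕1⊕1⊕1 = 1
p4 = XOR of data positions {5,6,7,12,13,14,15} = 1⊕1⊕1⊕1⊕1⊕1⊕1 = 1
p8 = XOR of data positions {9,10,11,12,13,14,15} = 0⊕0⊕1⊕1⊕1⊕1⊕1 = 1
Parity bits p1,p2,p4,p8 = 1111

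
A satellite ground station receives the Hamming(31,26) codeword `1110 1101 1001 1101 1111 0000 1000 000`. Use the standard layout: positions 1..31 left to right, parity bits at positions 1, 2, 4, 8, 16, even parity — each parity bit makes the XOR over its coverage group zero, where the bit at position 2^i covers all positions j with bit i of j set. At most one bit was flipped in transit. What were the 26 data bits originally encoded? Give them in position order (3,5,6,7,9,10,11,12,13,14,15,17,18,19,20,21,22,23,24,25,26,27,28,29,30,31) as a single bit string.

11101001110111100001000000

s1: b1⊕b3⊕b5⊕b7⊕b9⊕b11⊕b13⊕b15⊕b17⊕b19⊕b21⊕b23⊕b25⊕b27⊕b29⊕b31 = 1⊕1⊕1⊕0⊕1⊕0⊕1⊕0⊕1⊕1⊕0⊕0⊕1⊕0⊕0⊕0 = 0
s2: b2⊕b3⊕b6⊕b7⊕b10⊕b11⊕b14⊕b15⊕b18⊕b19⊕b22⊕b23⊕b26⊕b27⊕b30⊕b31 = 1⊕1⊕1⊕0⊕0⊕0⊕1⊕0⊕1⊕1⊕0⊕0⊕0⊕0⊕0⊕0 = 0
s4: b4⊕b5⊕b6⊕b7⊕b12⊕b13⊕b14⊕b15⊕b20⊕b21⊕b22⊕b23⊕b28⊕b29⊕b30⊕b31 = 0⊕1⊕1⊕0⊕1⊕1⊕1⊕0⊕1⊕0⊕0⊕0⊕0⊕0⊕0⊕0 = 0
s8: b8⊕b9⊕b10⊕b11⊕b12⊕b13⊕b14⊕b15⊕b24⊕b25⊕b26⊕b27⊕b28⊕b29⊕b30⊕b31 = 1⊕1⊕0⊕0⊕1⊕1⊕1⊕0⊕0⊕1⊕0⊕0⊕0⊕0⊕0⊕0 = 0
s16: b16⊕b17⊕b18⊕b19⊕b20⊕b21⊕b22⊕b23⊕b24⊕b25⊕b26⊕b27⊕b28⊕b29⊕b30⊕b31 = 1⊕1⊕1⊕1⊕1⊕0⊕0⊕0⊕0⊕1⊕0⊕0⊕0⊕0⊕0⊕0 = 0
Syndrome (s16...s1) = 00000 → position 0 (no error).
No correction needed.
Data bits at positions 3,5,6,7,9,10,11,12,13,14,15,17,18,19,20,21,22,23,24,25,26,27,28,29,30,31: 11101001110111100001000000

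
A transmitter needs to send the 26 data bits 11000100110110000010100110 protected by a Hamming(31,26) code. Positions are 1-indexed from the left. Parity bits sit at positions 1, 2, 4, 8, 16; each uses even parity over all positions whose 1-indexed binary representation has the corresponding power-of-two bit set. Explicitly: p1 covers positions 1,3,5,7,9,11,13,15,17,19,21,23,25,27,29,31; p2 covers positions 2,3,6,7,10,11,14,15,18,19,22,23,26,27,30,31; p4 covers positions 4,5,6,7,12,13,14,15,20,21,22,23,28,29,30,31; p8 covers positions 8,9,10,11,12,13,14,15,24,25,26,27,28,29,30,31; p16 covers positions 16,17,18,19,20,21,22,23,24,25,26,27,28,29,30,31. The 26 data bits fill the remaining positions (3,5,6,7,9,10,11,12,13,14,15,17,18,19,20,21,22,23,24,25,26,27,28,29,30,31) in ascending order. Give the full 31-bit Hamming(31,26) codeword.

Place data bits at non-power-of-two positions: b3=1, b5=1, b6=0, b7=0, b9=0, b10=1, b11=0, b12=0, b13=1, b14=1, b15=0, b17=1, b18=1, b19=0, b20=0, b21=0, b22=0, b23=0, b24=1, b25=0, b26=1, b27=0, b28=0, b29=1, b30=1, b31=0.
p1 = XOR of data positions {3,5,7,9,11,13,15,17,19,21,23,25,27,29,31} = 1⊕1⊕0⊕0⊕0⊕1⊕0⊕1⊕0⊕0⊕0⊕0⊕0⊕1⊕0 = 1
p2 = XOR of data positions {3,6,7,10,11,14,15,18,19,22,23,26,27,30,31} = 1⊕0⊕0⊕1⊕0⊕1⊕0⊕1⊕0⊕0⊕0⊕1⊕0⊕1⊕0 = 0
p4 = XOR of data positions {5,6,7,12,13,14,15,20,21,22,23,28,29,30,31} = 1⊕0⊕0⊕0⊕1⊕1⊕0⊕0⊕0⊕0⊕0⊕0⊕1⊕1⊕0 = 1
p8 = XOR of data positions {9,10,11,12,13,14,15,24,25,26,27,28,29,30,31} = 0⊕1⊕0⊕0⊕1⊕1⊕0⊕1⊕0⊕1⊕0⊕0⊕1⊕1⊕0 = 1
p16 = XOR of data positions {17,18,19,20,21,22,23,24,25,26,27,28,29,30,31} = 1⊕1⊕0⊕0⊕0⊕0⊕0⊕1⊕0⊕1⊕0⊕0⊕1⊕1⊕0 = 0
Codeword b1..b31 = 1011100101001100110000010100110

1011100101001100110000010100110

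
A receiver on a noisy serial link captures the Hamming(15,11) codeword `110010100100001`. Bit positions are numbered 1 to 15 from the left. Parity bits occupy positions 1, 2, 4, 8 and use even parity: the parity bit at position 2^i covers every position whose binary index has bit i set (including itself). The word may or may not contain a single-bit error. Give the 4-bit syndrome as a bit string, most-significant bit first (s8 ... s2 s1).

s1: b1⊕b3⊕b5⊕b7⊕b9⊕b11⊕b13⊕b15 = 1⊕0⊕1⊕1⊕0⊕0⊕0⊕1 = 0
s2: b2⊕b3⊕b6⊕b7⊕b10⊕b11⊕b14⊕b15 = 1⊕0⊕0⊕1⊕1⊕0⊕0⊕1 = 0
s4: b4⊕b5⊕b6⊕b7⊕b12⊕b13⊕b14⊕b15 = 0⊕1⊕0⊕1⊕0⊕0⊕0⊕1 = 1
s8: b8⊕b9⊕b10⊕b11⊕b12⊕b13⊕b14⊕b15 = 0⊕0⊕1⊕0⊕0⊕0⊕0⊕1 = 0
Syndrome (s8...s1) = 0100 → position 4.

0100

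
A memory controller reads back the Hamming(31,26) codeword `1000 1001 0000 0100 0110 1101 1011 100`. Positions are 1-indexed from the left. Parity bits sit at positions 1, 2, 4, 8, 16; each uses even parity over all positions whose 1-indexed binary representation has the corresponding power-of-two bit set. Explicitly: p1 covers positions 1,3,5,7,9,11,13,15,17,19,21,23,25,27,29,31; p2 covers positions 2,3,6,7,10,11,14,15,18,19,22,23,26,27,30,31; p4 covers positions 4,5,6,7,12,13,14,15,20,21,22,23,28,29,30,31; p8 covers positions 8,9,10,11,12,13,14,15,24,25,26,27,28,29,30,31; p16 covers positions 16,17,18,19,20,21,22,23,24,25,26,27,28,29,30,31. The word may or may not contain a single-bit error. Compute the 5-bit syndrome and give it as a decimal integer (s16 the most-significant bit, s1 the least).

27

s1: b1⊕b3⊕b5⊕b7⊕b9⊕b11⊕b13⊕b15⊕b17⊕b19⊕b21⊕b23⊕b25⊕b27⊕b29⊕b31 = 1⊕0⊕1⊕0⊕0⊕0⊕0⊕0⊕0⊕1⊕1⊕0⊕1⊕1⊕1⊕0 = 1
s2: b2⊕b3⊕b6⊕b7⊕b10⊕b11⊕b14⊕b15⊕b18⊕b19⊕b22⊕b23⊕b26⊕b27⊕b30⊕b31 = 0⊕0⊕0⊕0⊕0⊕0⊕1⊕0⊕1⊕1⊕1⊕0⊕0⊕1⊕0⊕0 = 1
s4: b4⊕b5⊕b6⊕b7⊕b12⊕b13⊕b14⊕b15⊕b20⊕b21⊕b22⊕b23⊕b28⊕b29⊕b30⊕b31 = 0⊕1⊕0⊕0⊕0⊕0⊕1⊕0⊕0⊕1⊕1⊕0⊕1⊕1⊕0⊕0 = 0
s8: b8⊕b9⊕b10⊕b11⊕b12⊕b13⊕b14⊕b15⊕b24⊕b25⊕b26⊕b27⊕b28⊕b29⊕b30⊕b31 = 1⊕0⊕0⊕0⊕0⊕0⊕1⊕0⊕1⊕1⊕0⊕1⊕1⊕1⊕0⊕0 = 1
s16: b16⊕b17⊕b18⊕b19⊕b20⊕b21⊕b22⊕b23⊕b24⊕b25⊕b26⊕b27⊕b28⊕b29⊕b30⊕b31 = 0⊕0⊕1⊕1⊕0⊕1⊕1⊕0⊕1⊕1⊕0⊕1⊕1⊕1⊕0⊕0 = 1
Syndrome (s16...s1) = 11011 → position 27.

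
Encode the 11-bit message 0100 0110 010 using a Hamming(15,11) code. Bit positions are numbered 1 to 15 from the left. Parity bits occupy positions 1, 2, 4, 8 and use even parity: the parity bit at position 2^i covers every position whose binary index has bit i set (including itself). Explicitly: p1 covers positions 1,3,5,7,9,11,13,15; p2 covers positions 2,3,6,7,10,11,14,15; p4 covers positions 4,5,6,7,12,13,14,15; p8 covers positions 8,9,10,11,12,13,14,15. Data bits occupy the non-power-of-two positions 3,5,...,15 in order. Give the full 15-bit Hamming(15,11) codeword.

Place data bits at non-power-of-two positions: b3=0, b5=1, b6=0, b7=0, b9=0, b10=1, b11=1, b12=0, b13=0, b14=1, b15=0.
p1 = XOR of data positions {3,5,7,9,11,13,15} = 0⊕1⊕0⊕0⊕1⊕0⊕0 = 0
p2 = XOR of data positions {3,6,7,10,11,14,15} = 0⊕0⊕0⊕1⊕1⊕1⊕0 = 1
p4 = XOR of data positions {5,6,7,12,13,14,15} = 1⊕0⊕0⊕0⊕0⊕1⊕0 = 0
p8 = XOR of data positions {9,10,11,12,13,14,15} = 0⊕1⊕1⊕0⊕0⊕1⊕0 = 1
Codeword b1..b15 = 010010010110010

010010010110010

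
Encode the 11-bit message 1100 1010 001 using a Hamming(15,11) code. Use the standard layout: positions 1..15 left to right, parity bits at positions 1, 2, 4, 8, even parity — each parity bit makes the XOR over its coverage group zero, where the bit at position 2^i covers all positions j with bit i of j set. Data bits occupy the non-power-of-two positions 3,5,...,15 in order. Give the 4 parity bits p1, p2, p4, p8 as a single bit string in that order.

Place data bits at non-power-of-two positions: b3=1, b5=1, b6=0, b7=0, b9=1, b10=0, b11=1, b12=0, b13=0, b14=0, b15=1.
p1 = XOR of data positions {3,5,7,9,11,13,15} = 1⊕1⊕0⊕1⊕1⊕0⊕1 = 1
p2 = XOR of data positions {3,6,7,10,11,14,15} = 1⊕0⊕0⊕0⊕1⊕0⊕1 = 1
p4 = XOR of data positions {5,6,7,12,13,14,15} = 1⊕0⊕0⊕0⊕0⊕0⊕1 = 0
p8 = XOR of data positions {9,10,11,12,13,14,15} = 1⊕0⊕1⊕0⊕0⊕0⊕1 = 1
Parity bits p1,p2,p4,p8 = 1101

1101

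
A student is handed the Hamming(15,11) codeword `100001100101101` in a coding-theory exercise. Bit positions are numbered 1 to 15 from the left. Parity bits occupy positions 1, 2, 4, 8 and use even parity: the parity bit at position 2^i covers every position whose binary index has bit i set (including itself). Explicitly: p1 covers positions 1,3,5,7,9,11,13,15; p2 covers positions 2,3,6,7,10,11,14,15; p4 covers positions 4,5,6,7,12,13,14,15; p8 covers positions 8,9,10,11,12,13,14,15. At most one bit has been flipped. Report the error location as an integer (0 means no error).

4

s1: b1⊕b3⊕b5⊕b7⊕b9⊕b11⊕b13⊕b15 = 1⊕0⊕0⊕1⊕0⊕0⊕1⊕1 = 0
s2: b2⊕b3⊕b6⊕b7⊕b10⊕b11⊕b14⊕b15 = 0⊕0⊕1⊕1⊕1⊕0⊕0⊕1 = 0
s4: b4⊕b5⊕b6⊕b7⊕b12⊕b13⊕b14⊕b15 = 0⊕0⊕1⊕1⊕1⊕1⊕0⊕1 = 1
s8: b8⊕b9⊕b10⊕b11⊕b12⊕b13⊕b14⊕b15 = 0⊕0⊕1⊕0⊕1⊕1⊕0⊕1 = 0
Syndrome (s8...s1) = 0100 → position 4.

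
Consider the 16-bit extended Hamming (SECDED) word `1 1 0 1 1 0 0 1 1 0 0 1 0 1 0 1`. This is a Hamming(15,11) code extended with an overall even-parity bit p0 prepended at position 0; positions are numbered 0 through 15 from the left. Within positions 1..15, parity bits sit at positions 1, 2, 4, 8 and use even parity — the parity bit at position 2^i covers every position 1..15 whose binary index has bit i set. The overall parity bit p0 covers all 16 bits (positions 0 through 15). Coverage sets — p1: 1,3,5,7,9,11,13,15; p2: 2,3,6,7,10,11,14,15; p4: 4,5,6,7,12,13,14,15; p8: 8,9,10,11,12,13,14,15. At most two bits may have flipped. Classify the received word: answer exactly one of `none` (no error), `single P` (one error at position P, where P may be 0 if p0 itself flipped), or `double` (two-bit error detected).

single 0

s1: b1⊕b3⊕b5⊕b7⊕b9⊕b11⊕b13⊕b15 = 1⊕1⊕0⊕1⊕0⊕1⊕1⊕1 = 0
s2: b2⊕b3⊕b6⊕b7⊕b10⊕b11⊕b14⊕b15 = 0⊕1⊕0⊕1⊕0⊕1⊕0⊕1 = 0
s4: b4⊕b5⊕b6⊕b7⊕b12⊕b13⊕b14⊕b15 = 1⊕0⊕0⊕1⊕0⊕1⊕0⊕1 = 0
s8: b8⊕b9⊕b10⊕b11⊕b12⊕b13⊕b14⊕b15 = 1⊕0⊕0⊕1⊕0⊕1⊕0⊕1 = 0
Syndrome (s8...s1) = 0000 → position 0 (no error).
Overall parity (XOR of all 16 bits, including p0): 1⊕1⊕0⊕1⊕1⊕0⊕0⊕1⊕1⊕0⊕0⊕1⊕0⊕1⊕0⊕1 = 1
Overall=1, syndrome position=0 → single-bit error at position 0.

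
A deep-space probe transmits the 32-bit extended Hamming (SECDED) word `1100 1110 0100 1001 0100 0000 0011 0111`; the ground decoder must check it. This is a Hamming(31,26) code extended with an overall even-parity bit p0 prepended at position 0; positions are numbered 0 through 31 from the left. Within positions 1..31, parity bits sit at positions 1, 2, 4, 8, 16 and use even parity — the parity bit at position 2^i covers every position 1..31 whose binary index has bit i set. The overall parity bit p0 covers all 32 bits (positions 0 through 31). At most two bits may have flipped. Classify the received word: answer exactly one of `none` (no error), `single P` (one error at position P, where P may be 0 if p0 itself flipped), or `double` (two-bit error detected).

s1: b1⊕b3⊕b5⊕b7⊕b9⊕b11⊕b13⊕b15⊕b17⊕b19⊕b21⊕b23⊕b25⊕b27⊕b29⊕b31 = 1⊕0⊕1⊕0⊕1⊕0⊕0⊕1⊕1⊕0⊕0⊕0⊕0⊕1⊕1⊕1 = 0
s2: b2⊕b3⊕b6⊕b7⊕b10⊕b11⊕b14⊕b15⊕b18⊕b19⊕b22⊕b23⊕b26⊕b27⊕b30⊕b31 = 0⊕0⊕1⊕0⊕0⊕0⊕0⊕1⊕0⊕0⊕0⊕0⊕1⊕1⊕1⊕1 = 0
s4: b4⊕b5⊕b6⊕b7⊕b12⊕b13⊕b14⊕b15⊕b20⊕b21⊕b22⊕b23⊕b28⊕b29⊕b30⊕b31 = 1⊕1⊕1⊕0⊕1⊕0⊕0⊕1⊕0⊕0⊕0⊕0⊕0⊕1⊕1⊕1 = 0
s8: b8⊕b9⊕b10⊕b11⊕b12⊕b13⊕b14⊕b15⊕b24⊕b25⊕b26⊕b27⊕b28⊕b29⊕b30⊕b31 = 0⊕1⊕0⊕0⊕1⊕0⊕0⊕1⊕0⊕0⊕1⊕1⊕0⊕1⊕1⊕1 = 0
s16: b16⊕b17⊕b18⊕b19⊕b20⊕b21⊕b22⊕b23⊕b24⊕b25⊕b26⊕b27⊕b28⊕b29⊕b30⊕b31 = 0⊕1⊕0⊕0⊕0⊕0⊕0⊕0⊕0⊕0⊕1⊕1⊕0⊕1⊕1⊕1 = 0
Syndrome (s16...s1) = 00000 → position 0 (no error).
Overall parity (XOR of all 32 bits, including p0): 1⊕1⊕0⊕0⊕1⊕1⊕1⊕0⊕0⊕1⊕0⊕0⊕1⊕0⊕0⊕1⊕0⊕1⊕0⊕0⊕0⊕0⊕0⊕0⊕0⊕0⊕1⊕1⊕0⊕1⊕1⊕1 = 0
Overall=0, syndrome position=0 → no error.

none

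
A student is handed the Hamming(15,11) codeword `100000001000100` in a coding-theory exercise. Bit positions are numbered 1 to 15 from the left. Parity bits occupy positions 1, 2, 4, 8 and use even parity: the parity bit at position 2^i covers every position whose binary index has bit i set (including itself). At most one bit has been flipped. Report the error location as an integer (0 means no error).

5

s1: b1⊕b3⊕b5⊕b7⊕b9⊕b11⊕b13⊕b15 = 1⊕0⊕0⊕0⊕1⊕0⊕1⊕0 = 1
s2: b2⊕b3⊕b6⊕b7⊕b10⊕b11⊕b14⊕b15 = 0⊕0⊕0⊕0⊕0⊕0⊕0⊕0 = 0
s4: b4⊕b5⊕b6⊕b7⊕b12⊕b13⊕b14⊕b15 = 0⊕0⊕0⊕0⊕0⊕1⊕0⊕0 = 1
s8: b8⊕b9⊕b10⊕b11⊕b12⊕b13⊕b14⊕b15 = 0⊕1⊕0⊕0⊕0⊕1⊕0⊕0 = 0
Syndrome (s8...s1) = 0101 → position 5.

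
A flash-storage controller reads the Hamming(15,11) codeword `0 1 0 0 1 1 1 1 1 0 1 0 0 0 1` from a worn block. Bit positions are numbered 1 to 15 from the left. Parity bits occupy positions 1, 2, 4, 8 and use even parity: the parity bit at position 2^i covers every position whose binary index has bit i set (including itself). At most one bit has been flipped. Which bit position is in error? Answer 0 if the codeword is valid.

3

s1: b1⊕b3⊕b5⊕b7⊕b9⊕b11⊕b13⊕b15 = 0⊕0⊕1⊕1⊕1⊕1⊕0⊕1 = 1
s2: b2⊕b3⊕b6⊕b7⊕b10⊕b11⊕b14⊕b15 = 1⊕0⊕1⊕1⊕0⊕1⊕0⊕1 = 1
s4: b4⊕b5⊕b6⊕b7⊕b12⊕b13⊕b14⊕b15 = 0⊕1⊕1⊕1⊕0⊕0⊕0⊕1 = 0
s8: b8⊕b9⊕b10⊕b11⊕b12⊕b13⊕b14⊕b15 = 1⊕1⊕0⊕1⊕0⊕0⊕0⊕1 = 0
Syndrome (s8...s1) = 0011 → position 3.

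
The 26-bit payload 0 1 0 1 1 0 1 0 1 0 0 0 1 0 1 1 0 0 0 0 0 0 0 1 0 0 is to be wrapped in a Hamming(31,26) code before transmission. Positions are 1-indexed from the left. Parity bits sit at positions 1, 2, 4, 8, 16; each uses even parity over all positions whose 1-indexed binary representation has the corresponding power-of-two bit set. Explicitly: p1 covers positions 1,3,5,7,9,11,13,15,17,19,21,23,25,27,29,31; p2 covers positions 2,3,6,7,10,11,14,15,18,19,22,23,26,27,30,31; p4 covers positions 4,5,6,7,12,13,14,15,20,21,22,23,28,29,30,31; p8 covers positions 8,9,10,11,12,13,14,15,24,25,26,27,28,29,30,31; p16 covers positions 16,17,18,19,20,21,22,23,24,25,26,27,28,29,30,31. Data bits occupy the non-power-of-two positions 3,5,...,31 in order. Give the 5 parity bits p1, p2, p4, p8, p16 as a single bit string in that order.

11000

Place data bits at non-power-of-two positions: b3=0, b5=1, b6=0, b7=1, b9=1, b10=0, b11=1, b12=0, b13=1, b14=0, b15=0, b17=0, b18=1, b19=0, b20=1, b21=1, b22=0, b23=0, b24=0, b25=0, b26=0, b27=0, b28=0, b29=1, b30=0, b31=0.
p1 = XOR of data positions {3,5,7,9,11,13,15,17,19,21,23,25,27,29,31} = 0⊕1⊕1⊕1⊕1⊕1⊕0⊕0⊕0⊕1⊕0⊕0⊕0⊕1⊕0 = 1
p2 = XOR of data positions {3,6,7,10,11,14,15,18,19,22,23,26,27,30,31} = 0⊕0⊕1⊕0⊕1⊕0⊕0⊕1⊕0⊕0⊕0⊕0⊕0⊕0⊕0 = 1
p4 = XOR of data positions {5,6,7,12,13,14,15,20,21,22,23,28,29,30,31} = 1⊕0⊕1⊕0⊕1⊕0⊕0⊕1⊕1⊕0⊕0⊕0⊕1⊕0⊕0 = 0
p8 = XOR of data positions {9,10,11,12,13,14,15,24,25,26,27,28,29,30,31} = 1⊕0⊕1⊕0⊕1⊕0⊕0⊕0⊕0⊕0⊕0⊕0⊕1⊕0⊕0 = 0
p16 = XOR of data positions {17,18,19,20,21,22,23,24,25,26,27,28,29,30,31} = 0⊕1⊕0⊕1⊕1⊕0⊕0⊕0⊕0⊕0⊕0⊕0⊕1⊕0⊕0 = 0
Parity bits p1,p2,p4,p8,p16 = 11000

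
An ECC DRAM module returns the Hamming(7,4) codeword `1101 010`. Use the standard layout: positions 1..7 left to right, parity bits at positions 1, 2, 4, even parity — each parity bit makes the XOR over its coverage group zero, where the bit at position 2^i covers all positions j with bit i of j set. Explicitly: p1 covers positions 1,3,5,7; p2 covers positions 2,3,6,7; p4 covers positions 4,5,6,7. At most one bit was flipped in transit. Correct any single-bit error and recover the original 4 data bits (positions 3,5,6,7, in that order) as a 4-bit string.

0010

s1: b1⊕b3⊕b5⊕b7 = 1⊕0⊕0⊕0 = 1
s2: b2⊕b3⊕b6⊕b7 = 1⊕0⊕1⊕0 = 0
s4: b4⊕b5⊕b6⊕b7 = 1⊕0⊕1⊕0 = 0
Syndrome (s4...s1) = 001 → position 1.
Flip bit 1: corrected codeword = 0101010
Data bits at positions 3,5,6,7: 0010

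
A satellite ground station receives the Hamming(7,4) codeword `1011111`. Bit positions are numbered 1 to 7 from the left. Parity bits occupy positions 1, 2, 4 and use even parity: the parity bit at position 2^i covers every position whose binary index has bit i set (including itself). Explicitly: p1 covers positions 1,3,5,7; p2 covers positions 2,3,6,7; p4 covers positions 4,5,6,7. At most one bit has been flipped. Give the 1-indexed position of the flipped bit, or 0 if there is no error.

2

s1: b1⊕b3⊕b5⊕b7 = 1⊕1⊕1⊕1 = 0
s2: b2⊕b3⊕b6⊕b7 = 0⊕1⊕1⊕1 = 1
s4: b4⊕b5⊕b6⊕b7 = 1⊕1⊕1⊕1 = 0
Syndrome (s4...s1) = 010 → position 2.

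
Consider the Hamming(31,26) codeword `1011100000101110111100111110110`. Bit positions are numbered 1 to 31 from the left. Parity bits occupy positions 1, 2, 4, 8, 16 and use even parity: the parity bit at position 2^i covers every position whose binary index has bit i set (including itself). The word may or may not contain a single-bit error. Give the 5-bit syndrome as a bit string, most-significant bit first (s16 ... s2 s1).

s1: b1⊕b3⊕b5⊕b7⊕b9⊕b11⊕b13⊕b15⊕b17⊕b19⊕b21⊕b23⊕b25⊕b27⊕b29⊕b31 = 1⊕1⊕1⊕0⊕0⊕1⊕1⊕1⊕1⊕1⊕0⊕1⊕1⊕1⊕1⊕0 = 0
s2: b2⊕b3⊕b6⊕b7⊕b10⊕b11⊕b14⊕b15⊕b18⊕b19⊕b22⊕b23⊕b26⊕b27⊕b30⊕b31 = 0⊕1⊕0⊕0⊕0⊕1⊕1⊕1⊕1⊕1⊕0⊕1⊕1⊕1⊕1⊕0 = 0
s4: b4⊕b5⊕b6⊕b7⊕b12⊕b13⊕b14⊕b15⊕b20⊕b21⊕b22⊕b23⊕b28⊕b29⊕b30⊕b31 = 1⊕1⊕0⊕0⊕0⊕1⊕1⊕1⊕1⊕0⊕0⊕1⊕0⊕1⊕1⊕0 = 1
s8: b8⊕b9⊕b10⊕b11⊕b12⊕b13⊕b14⊕b15⊕b24⊕b25⊕b26⊕b27⊕b28⊕b29⊕b30⊕b31 = 0⊕0⊕0⊕1⊕0⊕1⊕1⊕1⊕1⊕1⊕1⊕1⊕0⊕1⊕1⊕0 = 0
s16: b16⊕b17⊕b18⊕b19⊕b20⊕b21⊕b22⊕b23⊕b24⊕b25⊕b26⊕b27⊕b28⊕b29⊕b30⊕b31 = 0⊕1⊕1⊕1⊕1⊕0⊕0⊕1⊕1⊕1⊕1⊕1⊕0⊕1⊕1⊕0 = 1
Syndrome (s16...s1) = 10100 → position 20.

10100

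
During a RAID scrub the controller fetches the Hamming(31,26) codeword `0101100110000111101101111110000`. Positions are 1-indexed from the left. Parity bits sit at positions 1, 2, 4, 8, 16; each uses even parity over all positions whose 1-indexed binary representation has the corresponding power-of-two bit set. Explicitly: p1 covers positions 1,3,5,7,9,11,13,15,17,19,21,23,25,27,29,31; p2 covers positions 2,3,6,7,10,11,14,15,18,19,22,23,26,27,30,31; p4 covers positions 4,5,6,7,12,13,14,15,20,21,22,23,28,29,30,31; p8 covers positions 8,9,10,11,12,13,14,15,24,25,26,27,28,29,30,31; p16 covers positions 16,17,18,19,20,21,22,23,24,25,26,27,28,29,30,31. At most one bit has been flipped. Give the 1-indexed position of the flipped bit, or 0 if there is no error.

4

s1: b1⊕b3⊕b5⊕b7⊕b9⊕b11⊕b13⊕b15⊕b17⊕b19⊕b21⊕b23⊕b25⊕b27⊕b29⊕b31 = 0⊕0⊕1⊕0⊕1⊕0⊕0⊕1⊕1⊕1⊕0⊕1⊕1⊕1⊕0⊕0 = 0
s2: b2⊕b3⊕b6⊕b7⊕b10⊕b11⊕b14⊕b15⊕b18⊕b19⊕b22⊕b23⊕b26⊕b27⊕b30⊕b31 = 1⊕0⊕0⊕0⊕0⊕0⊕1⊕1⊕0⊕1⊕1⊕1⊕1⊕1⊕0⊕0 = 0
s4: b4⊕b5⊕b6⊕b7⊕b12⊕b13⊕b14⊕b15⊕b20⊕b21⊕b22⊕b23⊕b28⊕b29⊕b30⊕b31 = 1⊕1⊕0⊕0⊕0⊕0⊕1⊕1⊕1⊕0⊕1⊕1⊕0⊕0⊕0⊕0 = 1
s8: b8⊕b9⊕b10⊕b11⊕b12⊕b13⊕b14⊕b15⊕b24⊕b25⊕b26⊕b27⊕b28⊕b29⊕b30⊕b31 = 1⊕1⊕0⊕0⊕0⊕0⊕1⊕1⊕1⊕1⊕1⊕1⊕0⊕0⊕0⊕0 = 0
s16: b16⊕b17⊕b18⊕b19⊕b20⊕b21⊕b22⊕b23⊕b24⊕b25⊕b26⊕b27⊕b28⊕b29⊕b30⊕b31 = 1⊕1⊕0⊕1⊕1⊕0⊕1⊕1⊕1⊕1⊕1⊕1⊕0⊕0⊕0⊕0 = 0
Syndrome (s16...s1) = 00100 → position 4.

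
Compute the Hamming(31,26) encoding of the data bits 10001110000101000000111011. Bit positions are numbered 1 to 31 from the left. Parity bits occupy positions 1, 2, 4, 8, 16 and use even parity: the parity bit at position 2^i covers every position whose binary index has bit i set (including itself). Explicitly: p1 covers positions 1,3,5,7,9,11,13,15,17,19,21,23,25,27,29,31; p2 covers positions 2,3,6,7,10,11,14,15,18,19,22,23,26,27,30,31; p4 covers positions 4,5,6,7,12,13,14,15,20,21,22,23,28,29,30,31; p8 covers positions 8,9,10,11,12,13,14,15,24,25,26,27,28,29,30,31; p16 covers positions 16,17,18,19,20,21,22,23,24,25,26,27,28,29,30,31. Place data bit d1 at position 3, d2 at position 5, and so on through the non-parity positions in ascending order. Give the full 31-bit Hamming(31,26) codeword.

Place data bits at non-power-of-two positions: b3=1, b5=0, b6=0, b7=0, b9=1, b10=1, b11=1, b12=0, b13=0, b14=0, b15=0, b17=1, b18=0, b19=1, b20=0, b21=0, b22=0, b23=0, b24=0, b25=0, b26=1, b27=1, b28=1, b29=0, b30=1, b31=1.
p1 = XOR of data positions {3,5,7,9,11,13,15,17,19,21,23,25,27,29,31} = 1⊕0⊕0⊕1⊕1⊕0⊕0⊕1⊕1⊕0⊕0⊕0⊕1⊕0⊕1 = 1
p2 = XOR of data positions {3,6,7,10,11,14,15,18,19,22,23,26,27,30,31} = 1⊕0⊕0⊕1⊕1⊕0⊕0⊕0⊕1⊕0⊕0⊕1⊕1⊕1⊕1 = 0
p4 = XOR of data positions {5,6,7,12,13,14,15,20,21,22,23,28,29,30,31} = 0⊕0⊕0⊕0⊕0⊕0⊕0⊕0⊕0⊕0⊕0⊕1⊕0⊕1⊕1 = 1
p8 = XOR of data positions {9,10,11,12,13,14,15,24,25,26,27,28,29,30,31} = 1⊕1⊕1⊕0⊕0⊕0⊕0⊕0⊕0⊕1⊕1⊕1⊕0⊕1⊕1 = 0
p16 = XOR of data positions {17,18,19,20,21,22,23,24,25,26,27,28,29,30,31} = 1⊕0⊕1⊕0⊕0⊕0⊕0⊕0⊕0⊕1⊕1⊕1⊕0⊕1⊕1 = 1
Codeword b1..b31 = 1011000011100001101000000111011

1011000011100001101000000111011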